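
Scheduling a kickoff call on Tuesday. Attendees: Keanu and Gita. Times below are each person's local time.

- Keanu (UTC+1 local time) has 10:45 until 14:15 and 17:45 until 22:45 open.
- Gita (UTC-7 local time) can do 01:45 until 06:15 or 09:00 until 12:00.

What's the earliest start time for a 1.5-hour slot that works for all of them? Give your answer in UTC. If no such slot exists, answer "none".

09:45

Keanu in UTC: 09:45-13:15, 16:45-21:45 (subtract 1h to convert from UTC+1).
Gita in UTC: 08:45-13:15, 16:00-19:00 (add 7h to convert from UTC-7).
Keanu ∩ Gita: 09:45-13:15, 16:45-19:00.
The first common window of at least 90 minutes is 09:45-13:15, so the earliest start is 09:45.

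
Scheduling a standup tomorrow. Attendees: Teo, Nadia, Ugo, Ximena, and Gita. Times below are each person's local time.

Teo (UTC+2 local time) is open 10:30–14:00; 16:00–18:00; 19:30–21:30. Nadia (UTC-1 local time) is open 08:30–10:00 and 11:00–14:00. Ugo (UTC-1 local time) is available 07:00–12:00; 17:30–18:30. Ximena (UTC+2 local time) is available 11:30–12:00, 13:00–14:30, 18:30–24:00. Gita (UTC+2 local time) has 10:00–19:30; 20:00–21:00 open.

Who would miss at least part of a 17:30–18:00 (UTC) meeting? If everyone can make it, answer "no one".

Gita, Nadia, Ugo

Teo in UTC: 08:30-12:00, 14:00-16:00, 17:30-19:30 (subtract 2h to convert from UTC+2).
Nadia in UTC: 09:30-11:00, 12:00-15:00 (add 1h to convert from UTC-1).
Ugo in UTC: 08:00-13:00, 18:30-19:30 (add 1h to convert from UTC-1).
Ximena in UTC: 09:30-10:00, 11:00-12:30, 16:30-22:00 (subtract 2h to convert from UTC+2).
Gita in UTC: 08:00-17:30, 18:00-19:00 (subtract 2h to convert from UTC+2).
Teo: free for 17:30-18:00. Nadia: not fully free for 17:30-18:00. Ugo: not fully free for 17:30-18:00. Ximena: free for 17:30-18:00. Gita: not fully free for 17:30-18:00.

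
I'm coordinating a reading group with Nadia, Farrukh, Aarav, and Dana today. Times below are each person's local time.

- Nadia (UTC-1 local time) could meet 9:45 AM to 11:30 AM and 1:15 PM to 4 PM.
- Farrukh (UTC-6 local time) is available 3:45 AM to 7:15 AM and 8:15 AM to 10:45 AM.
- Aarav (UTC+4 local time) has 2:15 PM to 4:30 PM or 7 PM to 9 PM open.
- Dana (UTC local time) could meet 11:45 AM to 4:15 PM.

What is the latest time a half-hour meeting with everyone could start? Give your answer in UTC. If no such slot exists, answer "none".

Nadia in UTC: 10:45-12:30, 14:15-17:00 (add 1h to convert from UTC-1).
Farrukh in UTC: 09:45-13:15, 14:15-16:45 (add 6h to convert from UTC-6).
Aarav in UTC: 10:15-12:30, 15:00-17:00 (subtract 4h to convert from UTC+4).
Dana in UTC: 11:45-16:15.
Nadia ∩ Farrukh: 10:45-12:30, 14:15-16:45.
Nadia ∩ Farrukh ∩ Aarav: 10:45-12:30, 15:00-16:45.
Nadia ∩ Farrukh ∩ Aarav ∩ Dana: 11:45-12:30, 15:00-16:15.
So the common availability across everyone is 11:45-12:30, 15:00-16:15.
The last common window of at least 30 minutes is 15:00-16:15; a 30-minute meeting can start as late as 15:45 and still end by 16:15.

15:45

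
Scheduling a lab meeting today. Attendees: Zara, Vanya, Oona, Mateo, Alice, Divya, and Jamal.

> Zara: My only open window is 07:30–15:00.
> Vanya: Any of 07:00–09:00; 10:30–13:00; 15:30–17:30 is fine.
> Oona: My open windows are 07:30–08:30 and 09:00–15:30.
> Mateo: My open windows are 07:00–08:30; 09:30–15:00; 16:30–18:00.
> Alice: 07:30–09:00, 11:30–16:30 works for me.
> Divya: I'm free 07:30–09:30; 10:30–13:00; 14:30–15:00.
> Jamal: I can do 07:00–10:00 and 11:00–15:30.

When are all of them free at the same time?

07:30-08:30, 11:30-13:00

Zara ∩ Vanya: 07:30-09:00, 10:30-13:00.
Zara ∩ Vanya ∩ Oona: 07:30-08:30, 10:30-13:00.
Zara ∩ Vanya ∩ Oona ∩ Mateo: 07:30-08:30, 10:30-13:00.
Zara ∩ Vanya ∩ Oona ∩ Mateo ∩ Alice: 07:30-08:30, 11:30-13:00.
Zara ∩ Vanya ∩ Oona ∩ Mateo ∩ Alice ∩ Divya: 07:30-08:30, 11:30-13:00.
Zara ∩ Vanya ∩ Oona ∩ Mateo ∩ Alice ∩ Divya ∩ Jamal: 07:30-08:30, 11:30-13:00.
Those are the intersection windows.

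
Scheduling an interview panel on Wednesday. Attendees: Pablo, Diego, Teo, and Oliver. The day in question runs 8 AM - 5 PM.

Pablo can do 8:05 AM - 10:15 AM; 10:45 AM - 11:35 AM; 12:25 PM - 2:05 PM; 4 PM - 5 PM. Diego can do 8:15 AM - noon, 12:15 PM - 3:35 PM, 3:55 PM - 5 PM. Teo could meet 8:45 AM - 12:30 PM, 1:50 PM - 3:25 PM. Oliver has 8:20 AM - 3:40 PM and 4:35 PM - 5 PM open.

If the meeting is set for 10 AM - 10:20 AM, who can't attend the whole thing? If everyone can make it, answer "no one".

Pablo

Pablo: not fully free for 10:00-10:20. Diego: free for 10:00-10:20. Teo: free for 10:00-10:20. Oliver: free for 10:00-10:20.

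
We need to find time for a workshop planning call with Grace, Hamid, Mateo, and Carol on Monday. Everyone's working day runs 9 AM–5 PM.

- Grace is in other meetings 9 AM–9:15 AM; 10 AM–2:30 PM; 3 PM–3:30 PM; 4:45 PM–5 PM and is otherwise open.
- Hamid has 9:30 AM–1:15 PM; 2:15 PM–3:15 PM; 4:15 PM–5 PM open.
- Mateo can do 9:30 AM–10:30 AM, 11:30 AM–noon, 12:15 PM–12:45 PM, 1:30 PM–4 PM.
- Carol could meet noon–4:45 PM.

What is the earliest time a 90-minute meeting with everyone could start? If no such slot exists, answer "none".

Grace free: 09:15-10:00, 14:30-15:00, 15:30-16:45 (invert busy blocks within the working day).
Hamid free: 09:30-13:15, 14:15-15:15, 16:15-17:00.
Mateo free: 09:30-10:30, 11:30-12:00, 12:15-12:45, 13:30-16:00.
Carol free: 12:00-16:45.
Grace ∩ Hamid: 09:30-10:00, 14:30-15:00, 16:15-16:45.
Grace ∩ Hamid ∩ Mateo: 09:30-10:00, 14:30-15:00.
Grace ∩ Hamid ∩ Mateo ∩ Carol: 14:30-15:00.
No common window is at least 90 minutes long.

none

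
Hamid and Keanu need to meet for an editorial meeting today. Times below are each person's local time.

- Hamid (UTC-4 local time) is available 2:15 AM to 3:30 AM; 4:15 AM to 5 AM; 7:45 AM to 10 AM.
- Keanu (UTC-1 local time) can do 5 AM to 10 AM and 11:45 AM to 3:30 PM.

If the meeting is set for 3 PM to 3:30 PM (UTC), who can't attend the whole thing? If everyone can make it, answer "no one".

Hamid

Hamid in UTC: 06:15-07:30, 08:15-09:00, 11:45-14:00 (add 4h to convert from UTC-4).
Keanu in UTC: 06:00-11:00, 12:45-16:30 (add 1h to convert from UTC-1).
Hamid: not fully free for 15:00-15:30. Keanu: free for 15:00-15:30.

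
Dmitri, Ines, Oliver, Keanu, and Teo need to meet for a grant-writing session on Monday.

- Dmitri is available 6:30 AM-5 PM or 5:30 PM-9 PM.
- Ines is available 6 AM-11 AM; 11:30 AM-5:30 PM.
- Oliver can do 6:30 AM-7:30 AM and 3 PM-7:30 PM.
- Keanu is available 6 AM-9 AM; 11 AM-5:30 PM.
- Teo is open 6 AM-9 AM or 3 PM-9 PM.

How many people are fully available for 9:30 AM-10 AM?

2

Dmitri and Ines can make the full 09:30-10:00 slot — that's 2.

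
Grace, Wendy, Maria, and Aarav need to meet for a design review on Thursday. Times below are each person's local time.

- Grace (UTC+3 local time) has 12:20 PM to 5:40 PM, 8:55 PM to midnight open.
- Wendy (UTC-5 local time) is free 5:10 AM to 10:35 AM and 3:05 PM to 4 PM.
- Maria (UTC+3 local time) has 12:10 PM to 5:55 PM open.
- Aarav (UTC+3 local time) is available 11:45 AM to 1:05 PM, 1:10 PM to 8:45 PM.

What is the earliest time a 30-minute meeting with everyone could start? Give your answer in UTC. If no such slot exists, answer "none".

10:10

Grace in UTC: 09:20-14:40, 17:55-21:00 (subtract 3h to convert from UTC+3).
Wendy in UTC: 10:10-15:35, 20:05-21:00 (add 5h to convert from UTC-5).
Maria in UTC: 09:10-14:55 (subtract 3h to convert from UTC+3).
Aarav in UTC: 08:45-10:05, 10:10-17:45 (subtract 3h to convert from UTC+3).
Grace ∩ Wendy: 10:10-14:40, 20:05-21:00.
Grace ∩ Wendy ∩ Maria: 10:10-14:40.
Grace ∩ Wendy ∩ Maria ∩ Aarav: 10:10-14:40.
Those are the intersection windows.
The first common window of at least 30 minutes is 10:10-14:40, so the earliest start is 10:10.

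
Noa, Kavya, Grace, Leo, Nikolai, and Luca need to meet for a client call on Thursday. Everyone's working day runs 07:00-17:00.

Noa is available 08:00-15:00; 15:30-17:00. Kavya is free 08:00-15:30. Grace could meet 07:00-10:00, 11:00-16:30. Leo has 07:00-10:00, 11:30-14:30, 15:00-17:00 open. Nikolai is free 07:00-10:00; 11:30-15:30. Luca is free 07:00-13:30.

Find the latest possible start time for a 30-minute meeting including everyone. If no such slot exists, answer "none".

13:00

Noa ∩ Kavya: 08:00-15:00.
Noa ∩ Kavya ∩ Grace: 08:00-10:00, 11:00-15:00.
Noa ∩ Kavya ∩ Grace ∩ Leo: 08:00-10:00, 11:30-14:30.
Noa ∩ Kavya ∩ Grace ∩ Leo ∩ Nikolai: 08:00-10:00, 11:30-14:30.
Noa ∩ Kavya ∩ Grace ∩ Leo ∩ Nikolai ∩ Luca: 08:00-10:00, 11:30-13:30.
Those are the intersection windows.
The last common window of at least 30 minutes is 11:30-13:30; a 30-minute meeting can start as late as 13:00 and still end by 13:30.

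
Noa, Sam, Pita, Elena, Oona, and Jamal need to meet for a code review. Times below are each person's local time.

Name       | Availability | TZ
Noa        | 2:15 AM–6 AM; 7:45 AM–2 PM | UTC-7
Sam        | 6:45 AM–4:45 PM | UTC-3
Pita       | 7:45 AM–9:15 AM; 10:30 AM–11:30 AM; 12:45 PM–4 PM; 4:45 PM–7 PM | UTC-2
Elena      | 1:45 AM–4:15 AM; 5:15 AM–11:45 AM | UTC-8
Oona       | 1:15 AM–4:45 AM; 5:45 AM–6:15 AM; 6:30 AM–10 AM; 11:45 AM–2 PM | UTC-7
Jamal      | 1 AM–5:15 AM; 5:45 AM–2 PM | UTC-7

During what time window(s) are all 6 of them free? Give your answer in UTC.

09:45-11:15, 14:45-17:00, 18:45-19:45

Noa in UTC: 09:15-13:00, 14:45-21:00 (add 7h to convert from UTC-7).
Sam in UTC: 09:45-19:45 (add 3h to convert from UTC-3).
Pita in UTC: 09:45-11:15, 12:30-13:30, 14:45-18:00, 18:45-21:00 (add 2h to convert from UTC-2).
Elena in UTC: 09:45-12:15, 13:15-19:45 (add 8h to convert from UTC-8).
Oona in UTC: 08:15-11:45, 12:45-13:15, 13:30-17:00, 18:45-21:00 (add 7h to convert from UTC-7).
Jamal in UTC: 08:00-12:15, 12:45-21:00 (add 7h to convert from UTC-7).
Noa ∩ Sam: 09:45-13:00, 14:45-19:45.
Noa ∩ Sam ∩ Pita: 09:45-11:15, 12:30-13:00, 14:45-18:00, 18:45-19:45.
Noa ∩ Sam ∩ Pita ∩ Elena: 09:45-11:15, 14:45-18:00, 18:45-19:45.
Noa ∩ Sam ∩ Pita ∩ Elena ∩ Oona: 09:45-11:15, 14:45-17:00, 18:45-19:45.
Noa ∩ Sam ∩ Pita ∩ Elena ∩ Oona ∩ Jamal: 09:45-11:15, 14:45-17:00, 18:45-19:45.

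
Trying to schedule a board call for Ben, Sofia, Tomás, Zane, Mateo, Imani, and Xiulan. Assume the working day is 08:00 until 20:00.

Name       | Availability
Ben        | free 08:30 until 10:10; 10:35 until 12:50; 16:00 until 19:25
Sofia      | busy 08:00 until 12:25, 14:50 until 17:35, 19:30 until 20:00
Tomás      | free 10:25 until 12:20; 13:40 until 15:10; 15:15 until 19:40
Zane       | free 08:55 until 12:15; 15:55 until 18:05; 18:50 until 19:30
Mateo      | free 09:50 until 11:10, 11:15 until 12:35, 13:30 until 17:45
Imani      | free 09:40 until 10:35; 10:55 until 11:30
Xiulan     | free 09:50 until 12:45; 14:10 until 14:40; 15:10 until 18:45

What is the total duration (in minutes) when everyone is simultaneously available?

0

Ben free: 08:30-10:10, 10:35-12:50, 16:00-19:25.
Sofia free: 12:25-14:50, 17:35-19:30 (invert busy blocks within the working day).
Tomás free: 10:25-12:20, 13:40-15:10, 15:15-19:40.
Zane free: 08:55-12:15, 15:55-18:05, 18:50-19:30.
Mateo free: 09:50-11:10, 11:15-12:35, 13:30-17:45.
Imani free: 09:40-10:35, 10:55-11:30.
Xiulan free: 09:50-12:45, 14:10-14:40, 15:10-18:45.
Ben ∩ Sofia: 12:25-12:50, 17:35-19:25.
Ben ∩ Sofia ∩ Tomás: 17:35-19:25.
Ben ∩ Sofia ∩ Tomás ∩ Zane: 17:35-18:05, 18:50-19:25.
Ben ∩ Sofia ∩ Tomás ∩ Zane ∩ Mateo: 17:35-17:45.
Ben ∩ Sofia ∩ Tomás ∩ Zane ∩ Mateo ∩ Imani: ∅.
Ben ∩ Sofia ∩ Tomás ∩ Zane ∩ Mateo ∩ Imani ∩ Xiulan: ∅.
There is no time when everyone is free.
There is no common window, so the total is 0 minutes.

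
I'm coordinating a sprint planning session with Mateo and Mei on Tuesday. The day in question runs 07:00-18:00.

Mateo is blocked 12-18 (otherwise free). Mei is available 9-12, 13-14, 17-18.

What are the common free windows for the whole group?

09:00-12:00

Mateo free: 07:00-12:00 (invert busy blocks within the working day).
Mei free: 09:00-12:00, 13:00-14:00, 17:00-18:00.
Mateo ∩ Mei: 09:00-12:00.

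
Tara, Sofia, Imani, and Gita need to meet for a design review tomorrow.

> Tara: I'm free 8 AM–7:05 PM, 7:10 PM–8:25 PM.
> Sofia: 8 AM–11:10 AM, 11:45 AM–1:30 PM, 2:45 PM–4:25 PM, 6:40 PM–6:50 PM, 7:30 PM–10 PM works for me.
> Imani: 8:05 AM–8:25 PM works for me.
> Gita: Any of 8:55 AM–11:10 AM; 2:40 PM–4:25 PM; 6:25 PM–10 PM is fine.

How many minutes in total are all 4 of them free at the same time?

Tara ∩ Sofia: 08:00-11:10, 11:45-13:30, 14:45-16:25, 18:40-18:50, 19:30-20:25.
Tara ∩ Sofia ∩ Imani: 08:05-11:10, 11:45-13:30, 14:45-16:25, 18:40-18:50, 19:30-20:25.
Tara ∩ Sofia ∩ Imani ∩ Gita: 08:55-11:10, 14:45-16:25, 18:40-18:50, 19:30-20:25.
Summing the common windows: 135 + 100 + 10 + 55 = 300 minutes.

300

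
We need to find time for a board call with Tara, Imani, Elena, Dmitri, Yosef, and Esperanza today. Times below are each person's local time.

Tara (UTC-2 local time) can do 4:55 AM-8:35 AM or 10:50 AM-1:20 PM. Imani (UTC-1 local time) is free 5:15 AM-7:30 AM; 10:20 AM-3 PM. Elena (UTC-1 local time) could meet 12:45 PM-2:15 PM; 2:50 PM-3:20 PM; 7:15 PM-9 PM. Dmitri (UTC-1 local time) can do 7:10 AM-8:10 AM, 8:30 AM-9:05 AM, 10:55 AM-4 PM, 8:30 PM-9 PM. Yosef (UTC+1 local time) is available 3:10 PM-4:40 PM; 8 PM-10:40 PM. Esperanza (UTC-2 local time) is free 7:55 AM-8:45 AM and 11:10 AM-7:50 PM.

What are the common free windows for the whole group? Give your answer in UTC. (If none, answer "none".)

Tara in UTC: 06:55-10:35, 12:50-15:20 (add 2h to convert from UTC-2).
Imani in UTC: 06:15-08:30, 11:20-16:00 (add 1h to convert from UTC-1).
Elena in UTC: 13:45-15:15, 15:50-16:20, 20:15-22:00 (add 1h to convert from UTC-1).
Dmitri in UTC: 08:10-09:10, 09:30-10:05, 11:55-17:00, 21:30-22:00 (add 1h to convert from UTC-1).
Yosef in UTC: 14:10-15:40, 19:00-21:40 (subtract 1h to convert from UTC+1).
Esperanza in UTC: 09:55-10:45, 13:10-21:50 (add 2h to convert from UTC-2).
Tara ∩ Imani: 06:55-08:30, 12:50-15:20.
Tara ∩ Imani ∩ Elena: 13:45-15:15.
Tara ∩ Imani ∩ Elena ∩ Dmitri: 13:45-15:15.
Tara ∩ Imani ∩ Elena ∩ Dmitri ∩ Yosef: 14:10-15:15.
Tara ∩ Imani ∩ Elena ∩ Dmitri ∩ Yosef ∩ Esperanza: 14:10-15:15.
So the common availability across everyone is 14:10-15:15.

14:10-15:15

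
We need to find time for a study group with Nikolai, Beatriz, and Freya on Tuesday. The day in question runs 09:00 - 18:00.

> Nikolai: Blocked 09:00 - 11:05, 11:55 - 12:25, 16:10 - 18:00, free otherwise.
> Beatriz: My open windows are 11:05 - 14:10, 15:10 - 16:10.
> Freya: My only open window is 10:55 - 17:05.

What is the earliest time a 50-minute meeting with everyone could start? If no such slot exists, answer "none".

11:05

Nikolai free: 11:05-11:55, 12:25-16:10 (invert busy blocks within the working day).
Beatriz free: 11:05-14:10, 15:10-16:10.
Freya free: 10:55-17:05.
Nikolai ∩ Beatriz: 11:05-11:55, 12:25-14:10, 15:10-16:10.
Nikolai ∩ Beatriz ∩ Freya: 11:05-11:55, 12:25-14:10, 15:10-16:10.
The first common window of at least 50 minutes is 11:05-11:55, so the earliest start is 11:05.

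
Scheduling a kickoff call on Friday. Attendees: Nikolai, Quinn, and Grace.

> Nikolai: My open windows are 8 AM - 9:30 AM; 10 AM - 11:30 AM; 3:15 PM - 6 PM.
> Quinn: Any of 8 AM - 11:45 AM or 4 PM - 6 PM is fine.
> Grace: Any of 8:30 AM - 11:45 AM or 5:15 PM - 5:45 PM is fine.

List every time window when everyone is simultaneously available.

Nikolai ∩ Quinn: 08:00-09:30, 10:00-11:30, 16:00-18:00.
Nikolai ∩ Quinn ∩ Grace: 08:30-09:30, 10:00-11:30, 17:15-17:45.
Those are the intersection windows.

08:30-09:30, 10:00-11:30, 17:15-17:45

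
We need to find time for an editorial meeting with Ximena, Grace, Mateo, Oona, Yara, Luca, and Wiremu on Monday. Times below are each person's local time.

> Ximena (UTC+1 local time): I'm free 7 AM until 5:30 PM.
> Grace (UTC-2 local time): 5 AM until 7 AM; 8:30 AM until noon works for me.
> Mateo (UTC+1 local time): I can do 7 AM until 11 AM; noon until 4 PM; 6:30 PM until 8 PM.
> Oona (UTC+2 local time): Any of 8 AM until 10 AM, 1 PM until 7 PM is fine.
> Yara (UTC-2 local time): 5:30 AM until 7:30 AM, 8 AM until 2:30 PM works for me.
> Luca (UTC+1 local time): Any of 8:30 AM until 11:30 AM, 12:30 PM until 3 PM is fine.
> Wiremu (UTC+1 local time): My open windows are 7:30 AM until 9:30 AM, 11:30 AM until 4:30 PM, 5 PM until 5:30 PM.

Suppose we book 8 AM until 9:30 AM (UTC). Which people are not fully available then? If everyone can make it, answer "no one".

Ximena in UTC: 06:00-16:30 (subtract 1h to convert from UTC+1).
Grace in UTC: 07:00-09:00, 10:30-14:00 (add 2h to convert from UTC-2).
Mateo in UTC: 06:00-10:00, 11:00-15:00, 17:30-19:00 (subtract 1h to convert from UTC+1).
Oona in UTC: 06:00-08:00, 11:00-17:00 (subtract 2h to convert from UTC+2).
Yara in UTC: 07:30-09:30, 10:00-16:30 (add 2h to convert from UTC-2).
Luca in UTC: 07:30-10:30, 11:30-14:00 (subtract 1h to convert from UTC+1).
Wiremu in UTC: 06:30-08:30, 10:30-15:30, 16:00-16:30 (subtract 1h to convert from UTC+1).
Ximena: free for 08:00-09:30. Grace: not fully free for 08:00-09:30. Mateo: free for 08:00-09:30. Oona: not fully free for 08:00-09:30. Yara: free for 08:00-09:30. Luca: free for 08:00-09:30. Wiremu: not fully free for 08:00-09:30.

Grace, Oona, Wiremu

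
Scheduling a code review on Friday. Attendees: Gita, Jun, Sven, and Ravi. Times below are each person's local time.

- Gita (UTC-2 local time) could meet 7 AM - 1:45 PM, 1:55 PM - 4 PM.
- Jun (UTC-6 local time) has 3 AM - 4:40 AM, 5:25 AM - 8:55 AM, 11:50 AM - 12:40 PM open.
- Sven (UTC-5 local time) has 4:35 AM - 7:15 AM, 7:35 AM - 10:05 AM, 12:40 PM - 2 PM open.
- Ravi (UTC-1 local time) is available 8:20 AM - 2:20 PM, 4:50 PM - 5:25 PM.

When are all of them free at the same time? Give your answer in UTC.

Gita in UTC: 09:00-15:45, 15:55-18:00 (add 2h to convert from UTC-2).
Jun in UTC: 09:00-10:40, 11:25-14:55, 17:50-18:40 (add 6h to convert from UTC-6).
Sven in UTC: 09:35-12:15, 12:35-15:05, 17:40-19:00 (add 5h to convert from UTC-5).
Ravi in UTC: 09:20-15:20, 17:50-18:25 (add 1h to convert from UTC-1).
Gita ∩ Jun: 09:00-10:40, 11:25-14:55, 17:50-18:00.
Gita ∩ Jun ∩ Sven: 09:35-10:40, 11:25-12:15, 12:35-14:55, 17:50-18:00.
Gita ∩ Jun ∩ Sven ∩ Ravi: 09:35-10:40, 11:25-12:15, 12:35-14:55, 17:50-18:00.

09:35-10:40, 11:25-12:15, 12:35-14:55, 17:50-18:00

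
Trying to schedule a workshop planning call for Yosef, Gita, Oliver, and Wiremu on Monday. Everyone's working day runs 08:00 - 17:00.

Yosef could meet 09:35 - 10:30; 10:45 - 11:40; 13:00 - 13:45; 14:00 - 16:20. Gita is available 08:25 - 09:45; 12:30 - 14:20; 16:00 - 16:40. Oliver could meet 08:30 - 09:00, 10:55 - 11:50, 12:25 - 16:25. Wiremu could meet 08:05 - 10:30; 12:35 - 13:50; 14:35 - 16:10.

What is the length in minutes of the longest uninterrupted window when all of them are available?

Yosef ∩ Gita: 09:35-09:45, 13:00-13:45, 14:00-14:20, 16:00-16:20.
Yosef ∩ Gita ∩ Oliver: 13:00-13:45, 14:00-14:20, 16:00-16:20.
Yosef ∩ Gita ∩ Oliver ∩ Wiremu: 13:00-13:45, 16:00-16:10.
The longest is 13:00-13:45 at 45 minutes.

45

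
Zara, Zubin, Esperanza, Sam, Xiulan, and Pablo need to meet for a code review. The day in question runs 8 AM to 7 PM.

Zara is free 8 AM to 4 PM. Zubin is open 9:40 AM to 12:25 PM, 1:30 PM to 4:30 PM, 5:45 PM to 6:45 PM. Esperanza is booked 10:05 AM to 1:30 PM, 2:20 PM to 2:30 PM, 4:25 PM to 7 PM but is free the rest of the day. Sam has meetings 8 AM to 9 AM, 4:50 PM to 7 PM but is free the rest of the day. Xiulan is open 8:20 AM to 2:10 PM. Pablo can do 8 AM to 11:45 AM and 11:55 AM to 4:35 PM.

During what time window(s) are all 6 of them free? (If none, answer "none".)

09:40-10:05, 13:30-14:10

Zara free: 08:00-16:00.
Zubin free: 09:40-12:25, 13:30-16:30, 17:45-18:45.
Esperanza free: 08:00-10:05, 13:30-14:20, 14:30-16:25 (invert busy blocks within the working day).
Sam free: 09:00-16:50 (invert busy blocks within the working day).
Xiulan free: 08:20-14:10.
Pablo free: 08:00-11:45, 11:55-16:35.
Zara ∩ Zubin: 09:40-12:25, 13:30-16:00.
Zara ∩ Zubin ∩ Esperanza: 09:40-10:05, 13:30-14:20, 14:30-16:00.
Zara ∩ Zubin ∩ Esperanza ∩ Sam: 09:40-10:05, 13:30-14:20, 14:30-16:00.
Zara ∩ Zubin ∩ Esperanza ∩ Sam ∩ Xiulan: 09:40-10:05, 13:30-14:10.
Zara ∩ Zubin ∩ Esperanza ∩ Sam ∩ Xiulan ∩ Pablo: 09:40-10:05, 13:30-14:10.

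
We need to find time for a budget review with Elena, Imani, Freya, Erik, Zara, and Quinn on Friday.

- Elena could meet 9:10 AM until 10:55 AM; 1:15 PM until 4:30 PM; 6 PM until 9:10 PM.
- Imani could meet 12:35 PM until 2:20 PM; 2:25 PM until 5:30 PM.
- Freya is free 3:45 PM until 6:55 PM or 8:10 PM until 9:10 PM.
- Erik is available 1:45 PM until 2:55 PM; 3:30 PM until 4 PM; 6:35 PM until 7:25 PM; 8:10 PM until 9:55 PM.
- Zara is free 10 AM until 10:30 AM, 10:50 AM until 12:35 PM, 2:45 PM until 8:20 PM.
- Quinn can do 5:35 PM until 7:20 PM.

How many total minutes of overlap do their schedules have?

0

Elena ∩ Imani: 13:15-14:20, 14:25-16:30.
Elena ∩ Imani ∩ Freya: 15:45-16:30.
Elena ∩ Imani ∩ Freya ∩ Erik: 15:45-16:00.
Elena ∩ Imani ∩ Freya ∩ Erik ∩ Zara: 15:45-16:00.
Elena ∩ Imani ∩ Freya ∩ Erik ∩ Zara ∩ Quinn: ∅.
There is no time when everyone is free.
There is no common window, so the total is 0 minutes.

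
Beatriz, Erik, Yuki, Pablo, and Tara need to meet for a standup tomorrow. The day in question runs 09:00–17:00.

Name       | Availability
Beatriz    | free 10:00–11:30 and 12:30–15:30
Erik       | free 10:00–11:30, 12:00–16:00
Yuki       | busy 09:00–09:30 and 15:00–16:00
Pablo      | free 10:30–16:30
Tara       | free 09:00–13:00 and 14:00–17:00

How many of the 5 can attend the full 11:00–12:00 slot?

3

Beatriz free: 10:00-11:30, 12:30-15:30.
Erik free: 10:00-11:30, 12:00-16:00.
Yuki free: 09:30-15:00, 16:00-17:00 (invert busy blocks within the working day).
Pablo free: 10:30-16:30.
Tara free: 09:00-13:00, 14:00-17:00.
Yuki, Pablo, and Tara can make the full 11:00-12:00 slot — that's 3.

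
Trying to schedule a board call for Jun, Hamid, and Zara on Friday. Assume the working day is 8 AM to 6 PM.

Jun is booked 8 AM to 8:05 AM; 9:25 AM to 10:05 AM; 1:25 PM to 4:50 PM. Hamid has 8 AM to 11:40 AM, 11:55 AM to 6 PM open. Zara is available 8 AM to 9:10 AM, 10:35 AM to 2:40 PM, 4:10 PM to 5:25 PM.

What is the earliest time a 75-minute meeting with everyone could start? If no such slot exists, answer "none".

11:55

Jun free: 08:05-09:25, 10:05-13:25, 16:50-18:00 (invert busy blocks within the working day).
Hamid free: 08:00-11:40, 11:55-18:00.
Zara free: 08:00-09:10, 10:35-14:40, 16:10-17:25.
Jun ∩ Hamid: 08:05-09:25, 10:05-11:40, 11:55-13:25, 16:50-18:00.
Jun ∩ Hamid ∩ Zara: 08:05-09:10, 10:35-11:40, 11:55-13:25, 16:50-17:25.
So the common availability across everyone is 08:05-09:10, 10:35-11:40, 11:55-13:25, 16:50-17:25.
The first common window of at least 75 minutes is 11:55-13:25, so the earliest start is 11:55.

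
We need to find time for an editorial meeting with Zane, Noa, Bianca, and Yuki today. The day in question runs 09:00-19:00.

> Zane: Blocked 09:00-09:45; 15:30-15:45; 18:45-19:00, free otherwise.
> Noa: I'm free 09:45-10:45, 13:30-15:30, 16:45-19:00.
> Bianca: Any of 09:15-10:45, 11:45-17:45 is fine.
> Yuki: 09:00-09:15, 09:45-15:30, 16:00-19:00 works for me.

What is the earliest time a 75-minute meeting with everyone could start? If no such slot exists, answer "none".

13:30

Zane free: 09:45-15:30, 15:45-18:45 (invert busy blocks within the working day).
Noa free: 09:45-10:45, 13:30-15:30, 16:45-19:00.
Bianca free: 09:15-10:45, 11:45-17:45.
Yuki free: 09:00-09:15, 09:45-15:30, 16:00-19:00.
Zane ∩ Noa: 09:45-10:45, 13:30-15:30, 16:45-18:45.
Zane ∩ Noa ∩ Bianca: 09:45-10:45, 13:30-15:30, 16:45-17:45.
Zane ∩ Noa ∩ Bianca ∩ Yuki: 09:45-10:45, 13:30-15:30, 16:45-17:45.
The first common window of at least 75 minutes is 13:30-15:30, so the earliest start is 13:30.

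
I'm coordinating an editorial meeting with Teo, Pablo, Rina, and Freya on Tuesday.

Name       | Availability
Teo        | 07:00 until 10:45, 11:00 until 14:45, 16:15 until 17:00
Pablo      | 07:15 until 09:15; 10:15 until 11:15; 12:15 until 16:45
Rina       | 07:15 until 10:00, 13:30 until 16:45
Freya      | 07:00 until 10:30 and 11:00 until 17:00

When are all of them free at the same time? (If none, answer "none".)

07:15-09:15, 13:30-14:45, 16:15-16:45

Teo ∩ Pablo: 07:15-09:15, 10:15-10:45, 11:00-11:15, 12:15-14:45, 16:15-16:45.
Teo ∩ Pablo ∩ Rina: 07:15-09:15, 13:30-14:45, 16:15-16:45.
Teo ∩ Pablo ∩ Rina ∩ Freya: 07:15-09:15, 13:30-14:45, 16:15-16:45.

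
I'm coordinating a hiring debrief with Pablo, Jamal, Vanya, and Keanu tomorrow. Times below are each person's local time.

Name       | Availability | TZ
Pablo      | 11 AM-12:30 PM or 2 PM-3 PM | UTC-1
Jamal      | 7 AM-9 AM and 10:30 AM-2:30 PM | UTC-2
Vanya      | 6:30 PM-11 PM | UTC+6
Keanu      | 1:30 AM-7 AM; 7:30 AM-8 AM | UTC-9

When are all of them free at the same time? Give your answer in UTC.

12:30-13:30, 15:00-16:00

Pablo in UTC: 12:00-13:30, 15:00-16:00 (add 1h to convert from UTC-1).
Jamal in UTC: 09:00-11:00, 12:30-16:30 (add 2h to convert from UTC-2).
Vanya in UTC: 12:30-17:00 (subtract 6h to convert from UTC+6).
Keanu in UTC: 10:30-16:00, 16:30-17:00 (add 9h to convert from UTC-9).
Pablo ∩ Jamal: 12:30-13:30, 15:00-16:00.
Pablo ∩ Jamal ∩ Vanya: 12:30-13:30, 15:00-16:00.
Pablo ∩ Jamal ∩ Vanya ∩ Keanu: 12:30-13:30, 15:00-16:00.
So the common availability across everyone is 12:30-13:30, 15:00-16:00.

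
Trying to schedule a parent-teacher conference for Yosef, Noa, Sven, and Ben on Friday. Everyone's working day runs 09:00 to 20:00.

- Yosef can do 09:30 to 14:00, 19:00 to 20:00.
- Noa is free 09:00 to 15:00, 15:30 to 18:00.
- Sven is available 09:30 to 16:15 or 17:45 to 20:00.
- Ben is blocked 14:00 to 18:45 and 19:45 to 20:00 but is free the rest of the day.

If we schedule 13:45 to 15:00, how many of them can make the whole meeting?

Yosef free: 09:30-14:00, 19:00-20:00.
Noa free: 09:00-15:00, 15:30-18:00.
Sven free: 09:30-16:15, 17:45-20:00.
Ben free: 09:00-14:00, 18:45-19:45 (invert busy blocks within the working day).
Noa and Sven can make the full 13:45-15:00 slot — that's 2.

2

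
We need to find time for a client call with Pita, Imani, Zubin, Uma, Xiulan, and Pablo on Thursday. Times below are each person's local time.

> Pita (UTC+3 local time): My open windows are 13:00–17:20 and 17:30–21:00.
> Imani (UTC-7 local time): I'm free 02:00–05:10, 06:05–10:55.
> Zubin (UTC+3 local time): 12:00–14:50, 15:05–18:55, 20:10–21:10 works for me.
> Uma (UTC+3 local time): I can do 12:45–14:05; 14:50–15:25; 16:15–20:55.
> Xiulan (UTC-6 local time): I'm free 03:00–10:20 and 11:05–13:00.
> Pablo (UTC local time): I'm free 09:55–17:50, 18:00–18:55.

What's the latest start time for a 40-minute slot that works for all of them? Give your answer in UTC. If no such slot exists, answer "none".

17:10

Pita in UTC: 10:00-14:20, 14:30-18:00 (subtract 3h to convert from UTC+3).
Imani in UTC: 09:00-12:10, 13:05-17:55 (add 7h to convert from UTC-7).
Zubin in UTC: 09:00-11:50, 12:05-15:55, 17:10-18:10 (subtract 3h to convert from UTC+3).
Uma in UTC: 09:45-11:05, 11:50-12:25, 13:15-17:55 (subtract 3h to convert from UTC+3).
Xiulan in UTC: 09:00-16:20, 17:05-19:00 (add 6h to convert from UTC-6).
Pablo in UTC: 09:55-17:50, 18:00-18:55.
Pita ∩ Imani: 10:00-12:10, 13:05-14:20, 14:30-17:55.
Pita ∩ Imani ∩ Zubin: 10:00-11:50, 12:05-12:10, 13:05-14:20, 14:30-15:55, 17:10-17:55.
Pita ∩ Imani ∩ Zubin ∩ Uma: 10:00-11:05, 12:05-12:10, 13:15-14:20, 14:30-15:55, 17:10-17:55.
Pita ∩ Imani ∩ Zubin ∩ Uma ∩ Xiulan: 10:00-11:05, 12:05-12:10, 13:15-14:20, 14:30-15:55, 17:10-17:55.
Pita ∩ Imani ∩ Zubin ∩ Uma ∩ Xiulan ∩ Pablo: 10:00-11:05, 12:05-12:10, 13:15-14:20, 14:30-15:55, 17:10-17:50.
So the common availability across everyone is 10:00-11:05, 12:05-12:10, 13:15-14:20, 14:30-15:55, 17:10-17:50.
The last common window of at least 40 minutes is 17:10-17:50; a 40-minute meeting can start as late as 17:10 and still end by 17:50.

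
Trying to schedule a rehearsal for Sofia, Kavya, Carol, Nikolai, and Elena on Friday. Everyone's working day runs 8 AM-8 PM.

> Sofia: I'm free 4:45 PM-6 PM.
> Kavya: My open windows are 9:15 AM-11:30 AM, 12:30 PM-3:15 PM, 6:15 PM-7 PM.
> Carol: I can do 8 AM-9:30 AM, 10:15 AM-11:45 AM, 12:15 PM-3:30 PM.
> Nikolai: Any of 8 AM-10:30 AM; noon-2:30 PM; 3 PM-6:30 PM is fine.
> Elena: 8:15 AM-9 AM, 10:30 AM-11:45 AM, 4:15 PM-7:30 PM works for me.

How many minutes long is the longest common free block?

Sofia ∩ Kavya: ∅.
Sofia ∩ Kavya ∩ Carol: ∅.
Sofia ∩ Kavya ∩ Carol ∩ Nikolai: ∅.
Sofia ∩ Kavya ∩ Carol ∩ Nikolai ∩ Elena: ∅.
There is no time when everyone is free.
No common window exists, so the longest block is 0 minutes.

0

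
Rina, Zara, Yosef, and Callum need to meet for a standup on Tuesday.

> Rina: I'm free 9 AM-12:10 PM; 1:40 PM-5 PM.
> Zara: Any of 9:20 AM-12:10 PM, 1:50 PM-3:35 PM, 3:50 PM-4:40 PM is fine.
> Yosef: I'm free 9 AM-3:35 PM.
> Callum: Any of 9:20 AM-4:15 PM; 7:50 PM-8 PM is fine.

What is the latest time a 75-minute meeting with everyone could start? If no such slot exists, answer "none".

14:20

Rina ∩ Zara: 09:20-12:10, 13:50-15:35, 15:50-16:40.
Rina ∩ Zara ∩ Yosef: 09:20-12:10, 13:50-15:35.
Rina ∩ Zara ∩ Yosef ∩ Callum: 09:20-12:10, 13:50-15:35.
Those are the intersection windows.
The last common window of at least 75 minutes is 13:50-15:35; a 75-minute meeting can start as late as 14:20 and still end by 15:35.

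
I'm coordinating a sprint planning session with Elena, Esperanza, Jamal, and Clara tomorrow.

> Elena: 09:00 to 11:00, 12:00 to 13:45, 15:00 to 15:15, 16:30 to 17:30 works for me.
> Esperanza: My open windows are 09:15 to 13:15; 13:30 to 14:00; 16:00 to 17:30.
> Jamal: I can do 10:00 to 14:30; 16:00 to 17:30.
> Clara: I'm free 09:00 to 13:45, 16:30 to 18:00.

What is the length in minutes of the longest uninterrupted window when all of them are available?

Elena ∩ Esperanza: 09:15-11:00, 12:00-13:15, 13:30-13:45, 16:30-17:30.
Elena ∩ Esperanza ∩ Jamal: 10:00-11:00, 12:00-13:15, 13:30-13:45, 16:30-17:30.
Elena ∩ Esperanza ∩ Jamal ∩ Clara: 10:00-11:00, 12:00-13:15, 13:30-13:45, 16:30-17:30.
So the common availability across everyone is 10:00-11:00, 12:00-13:15, 13:30-13:45, 16:30-17:30.
The longest is 12:00-13:15 at 75 minutes.

75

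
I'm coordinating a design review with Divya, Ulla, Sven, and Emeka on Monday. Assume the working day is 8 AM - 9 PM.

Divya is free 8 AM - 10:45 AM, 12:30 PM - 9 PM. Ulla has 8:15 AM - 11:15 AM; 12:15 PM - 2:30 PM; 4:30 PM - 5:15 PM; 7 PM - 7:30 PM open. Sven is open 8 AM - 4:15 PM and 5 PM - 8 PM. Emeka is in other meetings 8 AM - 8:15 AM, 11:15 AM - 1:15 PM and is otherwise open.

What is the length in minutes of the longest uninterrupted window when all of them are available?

150

Divya free: 08:00-10:45, 12:30-21:00.
Ulla free: 08:15-11:15, 12:15-14:30, 16:30-17:15, 19:00-19:30.
Sven free: 08:00-16:15, 17:00-20:00.
Emeka free: 08:15-11:15, 13:15-21:00 (invert busy blocks within the working day).
Divya ∩ Ulla: 08:15-10:45, 12:30-14:30, 16:30-17:15, 19:00-19:30.
Divya ∩ Ulla ∩ Sven: 08:15-10:45, 12:30-14:30, 17:00-17:15, 19:00-19:30.
Divya ∩ Ulla ∩ Sven ∩ Emeka: 08:15-10:45, 13:15-14:30, 17:00-17:15, 19:00-19:30.
So the common availability across everyone is 08:15-10:45, 13:15-14:30, 17:00-17:15, 19:00-19:30.
The longest is 08:15-10:45 at 150 minutes.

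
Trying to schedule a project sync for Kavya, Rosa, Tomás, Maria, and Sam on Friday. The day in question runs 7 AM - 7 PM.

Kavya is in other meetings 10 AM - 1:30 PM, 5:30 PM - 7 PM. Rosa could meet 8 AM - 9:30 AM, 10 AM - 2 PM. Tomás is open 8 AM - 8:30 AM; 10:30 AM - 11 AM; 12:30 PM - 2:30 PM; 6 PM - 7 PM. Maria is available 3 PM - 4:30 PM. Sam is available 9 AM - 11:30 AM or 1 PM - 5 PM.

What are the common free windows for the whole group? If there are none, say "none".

none

Kavya free: 07:00-10:00, 13:30-17:30 (invert busy blocks within the working day).
Rosa free: 08:00-09:30, 10:00-14:00.
Tomás free: 08:00-08:30, 10:30-11:00, 12:30-14:30, 18:00-19:00.
Maria free: 15:00-16:30.
Sam free: 09:00-11:30, 13:00-17:00.
Kavya ∩ Rosa: 08:00-09:30, 13:30-14:00.
Kavya ∩ Rosa ∩ Tomás: 08:00-08:30, 13:30-14:00.
Kavya ∩ Rosa ∩ Tomás ∩ Maria: ∅.
Kavya ∩ Rosa ∩ Tomás ∩ Maria ∩ Sam: ∅.
There is no time when everyone is free.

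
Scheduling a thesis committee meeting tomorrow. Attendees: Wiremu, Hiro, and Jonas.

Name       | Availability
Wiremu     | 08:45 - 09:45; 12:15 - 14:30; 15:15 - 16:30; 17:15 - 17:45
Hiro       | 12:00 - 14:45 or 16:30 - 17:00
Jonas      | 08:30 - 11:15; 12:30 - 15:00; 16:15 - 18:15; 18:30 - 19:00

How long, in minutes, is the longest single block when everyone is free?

Wiremu ∩ Hiro: 12:15-14:30.
Wiremu ∩ Hiro ∩ Jonas: 12:30-14:30.
The longest is 12:30-14:30 at 120 minutes.

120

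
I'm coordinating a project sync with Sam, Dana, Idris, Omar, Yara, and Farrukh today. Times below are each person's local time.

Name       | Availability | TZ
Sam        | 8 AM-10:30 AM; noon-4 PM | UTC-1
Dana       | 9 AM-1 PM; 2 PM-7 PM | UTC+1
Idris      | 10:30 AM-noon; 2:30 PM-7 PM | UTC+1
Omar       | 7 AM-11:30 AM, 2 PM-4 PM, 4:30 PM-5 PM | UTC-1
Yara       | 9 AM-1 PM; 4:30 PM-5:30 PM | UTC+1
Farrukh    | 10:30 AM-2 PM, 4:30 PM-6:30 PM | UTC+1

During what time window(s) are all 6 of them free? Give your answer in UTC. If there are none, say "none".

09:30-11:00, 15:30-16:30

Sam in UTC: 09:00-11:30, 13:00-17:00 (add 1h to convert from UTC-1).
Dana in UTC: 08:00-12:00, 13:00-18:00 (subtract 1h to convert from UTC+1).
Idris in UTC: 09:30-11:00, 13:30-18:00 (subtract 1h to convert from UTC+1).
Omar in UTC: 08:00-12:30, 15:00-17:00, 17:30-18:00 (add 1h to convert from UTC-1).
Yara in UTC: 08:00-12:00, 15:30-16:30 (subtract 1h to convert from UTC+1).
Farrukh in UTC: 09:30-13:00, 15:30-17:30 (subtract 1h to convert from UTC+1).
Sam ∩ Dana: 09:00-11:30, 13:00-17:00.
Sam ∩ Dana ∩ Idris: 09:30-11:00, 13:30-17:00.
Sam ∩ Dana ∩ Idris ∩ Omar: 09:30-11:00, 15:00-17:00.
Sam ∩ Dana ∩ Idris ∩ Omar ∩ Yara: 09:30-11:00, 15:30-16:30.
Sam ∩ Dana ∩ Idris ∩ Omar ∩ Yara ∩ Farrukh: 09:30-11:00, 15:30-16:30.
So the common availability across everyone is 09:30-11:00, 15:30-16:30.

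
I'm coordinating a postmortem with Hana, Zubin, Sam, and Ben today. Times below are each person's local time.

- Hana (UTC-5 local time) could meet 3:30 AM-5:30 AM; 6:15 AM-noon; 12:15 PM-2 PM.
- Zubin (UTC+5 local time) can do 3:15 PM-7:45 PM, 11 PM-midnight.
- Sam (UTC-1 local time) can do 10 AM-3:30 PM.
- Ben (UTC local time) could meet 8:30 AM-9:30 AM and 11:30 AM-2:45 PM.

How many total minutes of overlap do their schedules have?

Hana in UTC: 08:30-10:30, 11:15-17:00, 17:15-19:00 (add 5h to convert from UTC-5).
Zubin in UTC: 10:15-14:45, 18:00-19:00 (subtract 5h to convert from UTC+5).
Sam in UTC: 11:00-16:30 (add 1h to convert from UTC-1).
Ben in UTC: 08:30-09:30, 11:30-14:45.
Hana ∩ Zubin: 10:15-10:30, 11:15-14:45, 18:00-19:00.
Hana ∩ Zubin ∩ Sam: 11:15-14:45.
Hana ∩ Zubin ∩ Sam ∩ Ben: 11:30-14:45.
So the common availability across everyone is 11:30-14:45.
That's a single block of 195 minutes.

195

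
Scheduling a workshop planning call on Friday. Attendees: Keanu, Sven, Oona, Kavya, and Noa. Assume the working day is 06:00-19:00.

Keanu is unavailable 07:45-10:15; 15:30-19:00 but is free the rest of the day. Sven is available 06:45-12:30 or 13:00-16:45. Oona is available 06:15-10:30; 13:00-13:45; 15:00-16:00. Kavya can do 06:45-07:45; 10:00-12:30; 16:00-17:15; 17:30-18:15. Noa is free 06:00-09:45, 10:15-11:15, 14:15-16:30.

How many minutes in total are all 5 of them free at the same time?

75

Keanu free: 06:00-07:45, 10:15-15:30 (invert busy blocks within the working day).
Sven free: 06:45-12:30, 13:00-16:45.
Oona free: 06:15-10:30, 13:00-13:45, 15:00-16:00.
Kavya free: 06:45-07:45, 10:00-12:30, 16:00-17:15, 17:30-18:15.
Noa free: 06:00-09:45, 10:15-11:15, 14:15-16:30.
Keanu ∩ Sven: 06:45-07:45, 10:15-12:30, 13:00-15:30.
Keanu ∩ Sven ∩ Oona: 06:45-07:45, 10:15-10:30, 13:00-13:45, 15:00-15:30.
Keanu ∩ Sven ∩ Oona ∩ Kavya: 06:45-07:45, 10:15-10:30.
Keanu ∩ Sven ∩ Oona ∩ Kavya ∩ Noa: 06:45-07:45, 10:15-10:30.
Summing the common windows: 60 + 15 = 75 minutes.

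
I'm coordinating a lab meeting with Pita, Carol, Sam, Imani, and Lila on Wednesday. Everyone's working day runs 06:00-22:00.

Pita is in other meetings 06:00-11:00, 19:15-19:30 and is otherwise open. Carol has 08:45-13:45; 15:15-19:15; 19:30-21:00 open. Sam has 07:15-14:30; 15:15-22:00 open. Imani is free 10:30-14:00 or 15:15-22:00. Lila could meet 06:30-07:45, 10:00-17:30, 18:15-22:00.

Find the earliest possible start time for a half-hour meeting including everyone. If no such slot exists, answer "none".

Pita free: 11:00-19:15, 19:30-22:00 (invert busy blocks within the working day).
Carol free: 08:45-13:45, 15:15-19:15, 19:30-21:00.
Sam free: 07:15-14:30, 15:15-22:00.
Imani free: 10:30-14:00, 15:15-22:00.
Lila free: 06:30-07:45, 10:00-17:30, 18:15-22:00.
Pita ∩ Carol: 11:00-13:45, 15:15-19:15, 19:30-21:00.
Pita ∩ Carol ∩ Sam: 11:00-13:45, 15:15-19:15, 19:30-21:00.
Pita ∩ Carol ∩ Sam ∩ Imani: 11:00-13:45, 15:15-19:15, 19:30-21:00.
Pita ∩ Carol ∩ Sam ∩ Imani ∩ Lila: 11:00-13:45, 15:15-17:30, 18:15-19:15, 19:30-21:00.
The first common window of at least 30 minutes is 11:00-13:45, so the earliest start is 11:00.

11:00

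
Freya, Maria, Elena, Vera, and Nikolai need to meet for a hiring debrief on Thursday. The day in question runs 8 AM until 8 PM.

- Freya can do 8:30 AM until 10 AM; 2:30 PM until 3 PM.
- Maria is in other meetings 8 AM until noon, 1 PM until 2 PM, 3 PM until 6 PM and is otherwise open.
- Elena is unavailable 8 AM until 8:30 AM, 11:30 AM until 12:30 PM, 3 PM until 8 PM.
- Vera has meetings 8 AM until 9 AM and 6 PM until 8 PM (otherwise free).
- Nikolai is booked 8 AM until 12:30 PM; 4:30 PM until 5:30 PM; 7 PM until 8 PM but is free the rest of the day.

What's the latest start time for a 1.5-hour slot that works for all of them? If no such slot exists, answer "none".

none

Freya free: 08:30-10:00, 14:30-15:00.
Maria free: 12:00-13:00, 14:00-15:00, 18:00-20:00 (invert busy blocks within the working day).
Elena free: 08:30-11:30, 12:30-15:00 (invert busy blocks within the working day).
Vera free: 09:00-18:00 (invert busy blocks within the working day).
Nikolai free: 12:30-16:30, 17:30-19:00 (invert busy blocks within the working day).
Freya ∩ Maria: 14:30-15:00.
Freya ∩ Maria ∩ Elena: 14:30-15:00.
Freya ∩ Maria ∩ Elena ∩ Vera: 14:30-15:00.
Freya ∩ Maria ∩ Elena ∩ Vera ∩ Nikolai: 14:30-15:00.
Those are the intersection windows.
No common window is at least 90 minutes long.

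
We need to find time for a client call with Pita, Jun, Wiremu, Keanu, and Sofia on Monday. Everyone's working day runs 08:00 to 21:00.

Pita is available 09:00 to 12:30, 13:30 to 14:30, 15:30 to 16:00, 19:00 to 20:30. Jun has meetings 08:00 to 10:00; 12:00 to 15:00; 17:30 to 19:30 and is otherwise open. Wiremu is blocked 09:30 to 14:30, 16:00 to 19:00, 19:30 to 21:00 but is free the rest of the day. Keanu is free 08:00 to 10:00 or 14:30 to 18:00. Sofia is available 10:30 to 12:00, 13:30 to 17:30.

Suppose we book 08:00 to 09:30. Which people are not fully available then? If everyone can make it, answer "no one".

Jun, Pita, Sofia

Pita free: 09:00-12:30, 13:30-14:30, 15:30-16:00, 19:00-20:30.
Jun free: 10:00-12:00, 15:00-17:30, 19:30-21:00 (invert busy blocks within the working day).
Wiremu free: 08:00-09:30, 14:30-16:00, 19:00-19:30 (invert busy blocks within the working day).
Keanu free: 08:00-10:00, 14:30-18:00.
Sofia free: 10:30-12:00, 13:30-17:30.
Pita: not fully free for 08:00-09:30. Jun: not fully free for 08:00-09:30. Wiremu: free for 08:00-09:30. Keanu: free for 08:00-09:30. Sofia: not fully free for 08:00-09:30.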